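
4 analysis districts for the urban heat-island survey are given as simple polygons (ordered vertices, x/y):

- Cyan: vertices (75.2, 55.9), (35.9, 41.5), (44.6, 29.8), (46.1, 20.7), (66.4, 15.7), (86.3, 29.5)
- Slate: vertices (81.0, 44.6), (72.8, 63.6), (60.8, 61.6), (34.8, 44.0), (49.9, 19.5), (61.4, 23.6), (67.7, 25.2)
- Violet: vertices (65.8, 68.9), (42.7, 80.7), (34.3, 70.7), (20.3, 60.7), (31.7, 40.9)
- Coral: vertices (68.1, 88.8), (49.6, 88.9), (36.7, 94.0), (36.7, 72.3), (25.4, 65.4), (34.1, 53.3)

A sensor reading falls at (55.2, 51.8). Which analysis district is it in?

Cast a ray rightward from (55.2, 51.8). For each polygon, the edges (by vertex number in listed order) whose endpoints lie on opposite sides of y = 51.8, where each meets that height, and whether that is right or left of the point:
Cyan: 1–2 at x≈64.01 (right), 6–1 at x≈76.92 (right) → 2 crossings.
Slate: 1–2 at x≈77.89 (right), 3–4 at x≈46.32 (left) → 1 crossing.
Violet: 4–5 at x≈25.42 (left), 5–1 at x≈44.97 (left) → 0 crossings.
Coral: no edge straddles that height → 0 crossings.
Only Slate has an odd count, so the point is inside Slate.

Slate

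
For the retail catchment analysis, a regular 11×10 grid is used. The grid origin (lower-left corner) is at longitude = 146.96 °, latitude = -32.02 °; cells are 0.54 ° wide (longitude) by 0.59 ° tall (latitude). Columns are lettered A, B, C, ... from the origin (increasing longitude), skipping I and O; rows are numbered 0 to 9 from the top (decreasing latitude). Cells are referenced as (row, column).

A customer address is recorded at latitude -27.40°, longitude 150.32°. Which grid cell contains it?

Column index: ⌊(150.32 − 146.96) / 0.54⌋ = ⌊6.222⌋ = 6 → column G
Row offset from origin: ⌊(-27.40 − -32.02) / 0.59⌋ = ⌊7.831⌋ = 7 → row 2 (counted from top)

(2, G)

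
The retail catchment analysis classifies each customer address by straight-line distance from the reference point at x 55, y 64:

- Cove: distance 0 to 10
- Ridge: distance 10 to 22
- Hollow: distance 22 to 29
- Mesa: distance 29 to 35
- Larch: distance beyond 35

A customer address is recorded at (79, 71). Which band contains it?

Distance = √((79−55)² + (71−64)²) = √(576.000 + 49.000) = 25.000.
22 ≤ 25.000 < 29 → Hollow.

Hollow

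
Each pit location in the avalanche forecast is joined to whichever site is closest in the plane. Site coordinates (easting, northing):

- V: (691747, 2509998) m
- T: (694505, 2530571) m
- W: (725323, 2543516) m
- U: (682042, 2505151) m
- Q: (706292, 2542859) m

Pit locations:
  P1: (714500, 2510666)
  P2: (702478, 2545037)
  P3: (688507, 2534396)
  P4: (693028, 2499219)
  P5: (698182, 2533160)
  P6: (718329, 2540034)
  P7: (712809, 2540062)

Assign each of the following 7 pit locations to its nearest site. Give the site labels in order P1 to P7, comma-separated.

P1 → V (d²=518145233.00)
P2 → Q (d²=19290280.00)
P3 → T (d²=50606629.00)
P4 → V (d²=117827802.00)
P5 → T (d²=20223250.00)
P6 → W (d²=61040360.00)
P7 → Q (d²=50294498.00)

V, Q, T, V, T, W, Q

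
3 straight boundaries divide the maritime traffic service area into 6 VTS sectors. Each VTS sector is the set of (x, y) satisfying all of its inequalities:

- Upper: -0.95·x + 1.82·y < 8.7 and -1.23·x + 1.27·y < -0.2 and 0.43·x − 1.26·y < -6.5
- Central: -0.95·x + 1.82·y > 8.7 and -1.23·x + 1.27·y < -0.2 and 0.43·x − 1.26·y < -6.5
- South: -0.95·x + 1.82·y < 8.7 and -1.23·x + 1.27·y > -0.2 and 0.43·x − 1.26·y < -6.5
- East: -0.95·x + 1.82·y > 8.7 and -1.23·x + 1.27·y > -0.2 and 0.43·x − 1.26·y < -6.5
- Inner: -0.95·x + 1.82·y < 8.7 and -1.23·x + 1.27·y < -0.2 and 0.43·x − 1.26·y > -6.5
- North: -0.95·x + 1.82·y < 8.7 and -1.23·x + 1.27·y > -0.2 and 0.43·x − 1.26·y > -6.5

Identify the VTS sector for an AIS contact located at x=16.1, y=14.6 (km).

-0.95·16.1 + 1.82·14.6 = 11.277, which is > 8.7
-1.23·16.1 + 1.27·14.6 = -1.261, which is < -0.2
0.43·16.1 − 1.26·14.6 = -11.473, which is < -6.5
This sign pattern matches Central.

Central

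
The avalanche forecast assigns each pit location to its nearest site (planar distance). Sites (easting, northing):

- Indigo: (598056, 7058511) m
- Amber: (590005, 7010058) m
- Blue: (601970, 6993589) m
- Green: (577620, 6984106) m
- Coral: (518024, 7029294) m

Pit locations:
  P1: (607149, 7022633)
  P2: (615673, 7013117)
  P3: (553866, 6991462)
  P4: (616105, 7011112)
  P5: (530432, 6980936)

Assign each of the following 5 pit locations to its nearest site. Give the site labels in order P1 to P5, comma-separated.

P1 → Amber (d²=452047361.00)
P2 → Blue (d²=569114993.00)
P3 → Green (d²=618363252.00)
P4 → Blue (d²=506853754.00)
P5 → Green (d²=2236756244.00)

Amber, Blue, Green, Blue, Green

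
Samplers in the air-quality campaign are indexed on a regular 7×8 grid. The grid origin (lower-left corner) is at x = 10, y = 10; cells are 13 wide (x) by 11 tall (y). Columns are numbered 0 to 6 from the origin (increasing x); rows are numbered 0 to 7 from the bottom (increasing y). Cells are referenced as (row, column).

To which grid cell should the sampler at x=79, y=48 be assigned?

Column index: ⌊(79 − 10) / 13⌋ = ⌊5.308⌋ = 5
Row offset from origin: ⌊(48 − 10) / 11⌋ = ⌊3.455⌋ = 3 → row 3

(3, 5)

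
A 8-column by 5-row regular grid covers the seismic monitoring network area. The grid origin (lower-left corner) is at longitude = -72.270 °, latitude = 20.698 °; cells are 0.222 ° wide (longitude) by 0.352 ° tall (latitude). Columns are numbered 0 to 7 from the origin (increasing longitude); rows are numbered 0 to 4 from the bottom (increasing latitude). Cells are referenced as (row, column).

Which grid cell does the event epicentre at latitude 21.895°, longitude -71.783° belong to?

Column index: ⌊(-71.783 − -72.270) / 0.222⌋ = ⌊2.194⌋ = 2
Row offset from origin: ⌊(21.895 − 20.698) / 0.352⌋ = ⌊3.401⌋ = 3 → row 3

(3, 2)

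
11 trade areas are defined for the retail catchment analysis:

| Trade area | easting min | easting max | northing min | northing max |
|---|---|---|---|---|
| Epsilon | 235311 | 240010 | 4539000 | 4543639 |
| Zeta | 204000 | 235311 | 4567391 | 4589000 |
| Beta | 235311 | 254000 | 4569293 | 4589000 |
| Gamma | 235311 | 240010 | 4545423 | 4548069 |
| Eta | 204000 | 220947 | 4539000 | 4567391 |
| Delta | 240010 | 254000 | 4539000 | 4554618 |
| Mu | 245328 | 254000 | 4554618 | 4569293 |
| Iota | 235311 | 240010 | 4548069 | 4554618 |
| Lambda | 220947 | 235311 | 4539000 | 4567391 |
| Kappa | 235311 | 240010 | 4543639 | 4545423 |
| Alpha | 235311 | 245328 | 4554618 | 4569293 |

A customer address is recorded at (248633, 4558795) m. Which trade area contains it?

The point has easting = 248633 and northing = 4558795.
Only Mu satisfies 245328 ≤ easting ≤ 254000 and 4554618 ≤ northing ≤ 4569293.

Mu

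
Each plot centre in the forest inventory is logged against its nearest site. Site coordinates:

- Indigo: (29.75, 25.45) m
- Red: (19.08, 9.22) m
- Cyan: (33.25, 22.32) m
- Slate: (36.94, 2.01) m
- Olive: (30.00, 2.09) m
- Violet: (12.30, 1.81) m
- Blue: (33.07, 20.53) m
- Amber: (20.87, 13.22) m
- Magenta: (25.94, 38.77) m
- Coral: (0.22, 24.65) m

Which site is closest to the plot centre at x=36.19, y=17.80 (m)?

Squared distances to each site:
Indigo: 99.996; Red: 366.368; Cyan: 29.074; Slate: 249.887; Olive: 285.120; Violet: 826.412; Blue: 17.187; Amber: 255.679; Magenta: 544.803; Coral: 1340.763.
Minimum at Blue.

Blue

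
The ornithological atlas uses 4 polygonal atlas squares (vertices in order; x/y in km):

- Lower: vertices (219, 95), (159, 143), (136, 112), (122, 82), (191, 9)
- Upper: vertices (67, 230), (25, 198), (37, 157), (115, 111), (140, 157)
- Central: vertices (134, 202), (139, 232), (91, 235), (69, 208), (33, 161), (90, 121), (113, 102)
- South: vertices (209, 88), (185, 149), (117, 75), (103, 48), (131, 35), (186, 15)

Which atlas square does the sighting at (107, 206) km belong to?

Cast a ray rightward from (107, 206). For each polygon, the edges (by vertex number in listed order) whose endpoints lie on opposite sides of y = 206, where each meets that height, and whether that is right or left of the point:
Lower: no edge straddles that height → 0 crossings.
Upper: 1–2 at x≈35.5 (left), 5–1 at x≈91.0 (left) → 0 crossings.
Central: 1–2 at x≈134.7 (right), 4–5 at x≈67.5 (left) → 1 crossing.
South: no edge straddles that height → 0 crossings.
Only Central has an odd count, so the point is inside Central.

Central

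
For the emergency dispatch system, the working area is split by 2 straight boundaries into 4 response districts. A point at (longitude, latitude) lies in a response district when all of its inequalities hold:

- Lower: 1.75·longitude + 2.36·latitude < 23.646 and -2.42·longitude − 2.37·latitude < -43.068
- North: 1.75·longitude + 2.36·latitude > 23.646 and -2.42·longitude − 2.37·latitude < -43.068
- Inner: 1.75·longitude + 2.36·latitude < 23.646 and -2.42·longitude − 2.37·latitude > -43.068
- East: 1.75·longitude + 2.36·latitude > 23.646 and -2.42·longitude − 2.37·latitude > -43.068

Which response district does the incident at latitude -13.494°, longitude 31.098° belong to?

1.75·31.098 + 2.36·-13.494 = 22.576, which is < 23.646
-2.42·31.098 − 2.37·-13.494 = -43.276, which is < -43.068
This sign pattern matches Lower.

Lower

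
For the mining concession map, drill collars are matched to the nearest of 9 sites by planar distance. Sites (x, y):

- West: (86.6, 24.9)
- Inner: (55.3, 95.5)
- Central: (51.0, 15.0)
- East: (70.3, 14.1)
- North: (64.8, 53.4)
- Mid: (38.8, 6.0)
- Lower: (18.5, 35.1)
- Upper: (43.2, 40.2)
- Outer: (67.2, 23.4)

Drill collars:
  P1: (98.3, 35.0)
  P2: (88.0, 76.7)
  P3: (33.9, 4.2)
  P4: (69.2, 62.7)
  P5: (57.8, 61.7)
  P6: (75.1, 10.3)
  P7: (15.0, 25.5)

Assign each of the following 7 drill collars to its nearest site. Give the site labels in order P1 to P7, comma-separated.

West, North, Mid, North, North, East, Lower

P1 → West (d²=238.90)
P2 → North (d²=1081.13)
P3 → Mid (d²=27.25)
P4 → North (d²=105.85)
P5 → North (d²=117.89)
P6 → East (d²=37.48)
P7 → Lower (d²=104.41)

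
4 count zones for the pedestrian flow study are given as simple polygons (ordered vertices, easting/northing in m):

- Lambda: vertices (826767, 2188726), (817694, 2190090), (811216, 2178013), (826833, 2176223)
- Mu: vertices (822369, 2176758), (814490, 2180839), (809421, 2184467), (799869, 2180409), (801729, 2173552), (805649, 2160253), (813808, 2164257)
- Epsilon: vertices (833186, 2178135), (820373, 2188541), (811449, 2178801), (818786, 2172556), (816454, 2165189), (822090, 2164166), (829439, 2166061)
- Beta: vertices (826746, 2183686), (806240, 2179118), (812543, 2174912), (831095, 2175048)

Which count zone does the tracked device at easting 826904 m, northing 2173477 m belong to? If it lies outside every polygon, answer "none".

Epsilon

Cast a ray rightward from (826904, 2173477). For each polygon, the edges (by vertex number in listed order) whose endpoints lie on opposite sides of northing = 2173477, where each meets that height, and whether that is right or left of the point:
Lambda: no edge straddles that height → 0 crossings.
Mu: 5–6 at easting≈801751.1 (left), 7–1 at easting≈820122.1 (left) → 0 crossings.
Epsilon: 3–4 at easting≈817704.0 (left), 7–1 at easting≈831740.5 (right) → 1 crossing.
Beta: no edge straddles that height → 0 crossings.
Only Epsilon has an odd count, so the point is inside Epsilon.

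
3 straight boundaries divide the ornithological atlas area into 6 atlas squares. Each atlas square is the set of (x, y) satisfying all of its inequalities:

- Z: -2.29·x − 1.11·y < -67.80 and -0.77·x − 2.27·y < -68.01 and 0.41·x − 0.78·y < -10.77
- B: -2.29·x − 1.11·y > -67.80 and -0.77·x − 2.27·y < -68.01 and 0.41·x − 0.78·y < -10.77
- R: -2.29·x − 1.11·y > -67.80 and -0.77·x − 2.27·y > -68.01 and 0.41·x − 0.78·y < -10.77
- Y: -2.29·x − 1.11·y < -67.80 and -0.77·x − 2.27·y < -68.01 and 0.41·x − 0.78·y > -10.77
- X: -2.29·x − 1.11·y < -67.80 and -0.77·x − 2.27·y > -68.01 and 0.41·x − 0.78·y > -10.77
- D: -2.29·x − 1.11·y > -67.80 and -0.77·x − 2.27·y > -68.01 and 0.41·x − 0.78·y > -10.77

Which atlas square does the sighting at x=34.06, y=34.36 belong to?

-2.29·34.06 − 1.11·34.36 = -116.137, which is < -67.80
-0.77·34.06 − 2.27·34.36 = -104.223, which is < -68.01
0.41·34.06 − 0.78·34.36 = -12.836, which is < -10.77
This sign pattern matches Z.

Z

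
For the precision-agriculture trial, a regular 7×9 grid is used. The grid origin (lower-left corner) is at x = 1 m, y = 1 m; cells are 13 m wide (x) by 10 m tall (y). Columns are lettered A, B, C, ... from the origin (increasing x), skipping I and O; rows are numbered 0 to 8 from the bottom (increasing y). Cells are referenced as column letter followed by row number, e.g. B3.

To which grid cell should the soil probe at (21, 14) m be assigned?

B1

Column index: ⌊(21 − 1) / 13⌋ = ⌊1.538⌋ = 1 → column B
Row offset from origin: ⌊(14 − 1) / 10⌋ = ⌊1.300⌋ = 1 → row 1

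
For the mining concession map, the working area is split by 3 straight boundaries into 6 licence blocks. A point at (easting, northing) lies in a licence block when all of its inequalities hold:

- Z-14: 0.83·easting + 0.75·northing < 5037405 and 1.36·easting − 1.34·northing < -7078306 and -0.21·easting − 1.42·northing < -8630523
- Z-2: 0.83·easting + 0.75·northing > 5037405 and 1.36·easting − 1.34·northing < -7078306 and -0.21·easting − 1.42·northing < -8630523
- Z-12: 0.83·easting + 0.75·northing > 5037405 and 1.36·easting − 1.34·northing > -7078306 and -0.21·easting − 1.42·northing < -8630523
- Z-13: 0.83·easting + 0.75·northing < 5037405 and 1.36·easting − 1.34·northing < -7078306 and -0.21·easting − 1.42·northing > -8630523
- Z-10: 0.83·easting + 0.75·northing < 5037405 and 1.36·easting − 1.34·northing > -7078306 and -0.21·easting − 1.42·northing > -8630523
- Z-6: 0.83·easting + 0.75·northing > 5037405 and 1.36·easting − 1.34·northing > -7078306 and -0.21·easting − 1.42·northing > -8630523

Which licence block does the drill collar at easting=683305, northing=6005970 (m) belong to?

Z-2

0.83·683305 + 0.75·6005970 = 5071620.650, which is > 5037405
1.36·683305 − 1.34·6005970 = -7118705.000, which is < -7078306
-0.21·683305 − 1.42·6005970 = -8671971.450, which is < -8630523
This sign pattern matches Z-2.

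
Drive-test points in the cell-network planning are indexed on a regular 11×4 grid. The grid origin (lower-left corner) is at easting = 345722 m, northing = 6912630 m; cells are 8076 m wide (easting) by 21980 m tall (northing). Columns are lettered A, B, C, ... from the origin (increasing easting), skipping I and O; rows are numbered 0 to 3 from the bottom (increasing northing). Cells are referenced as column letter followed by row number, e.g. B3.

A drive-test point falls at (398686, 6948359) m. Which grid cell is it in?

G1

Column index: ⌊(398686 − 345722) / 8076⌋ = ⌊6.558⌋ = 6 → column G
Row offset from origin: ⌊(6948359 − 6912630) / 21980⌋ = ⌊1.626⌋ = 1 → row 1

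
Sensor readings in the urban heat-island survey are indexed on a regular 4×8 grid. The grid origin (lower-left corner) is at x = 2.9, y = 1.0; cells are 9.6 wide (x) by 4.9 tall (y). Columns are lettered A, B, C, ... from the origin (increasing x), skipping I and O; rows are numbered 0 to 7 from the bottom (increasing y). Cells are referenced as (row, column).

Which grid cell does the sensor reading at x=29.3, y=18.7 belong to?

Column index: ⌊(29.3 − 2.9) / 9.6⌋ = ⌊2.750⌋ = 2 → column C
Row offset from origin: ⌊(18.7 − 1.0) / 4.9⌋ = ⌊3.612⌋ = 3 → row 3

(3, C)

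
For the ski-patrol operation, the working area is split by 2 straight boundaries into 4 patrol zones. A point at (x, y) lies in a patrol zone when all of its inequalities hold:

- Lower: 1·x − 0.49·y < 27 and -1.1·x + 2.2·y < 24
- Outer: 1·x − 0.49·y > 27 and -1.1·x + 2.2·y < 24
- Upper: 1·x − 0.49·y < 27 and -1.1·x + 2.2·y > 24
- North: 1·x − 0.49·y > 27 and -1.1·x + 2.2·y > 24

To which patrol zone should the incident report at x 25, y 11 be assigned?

Lower

1·25 − 0.49·11 = 19.610, which is < 27
-1.1·25 + 2.2·11 = -3.300, which is < 24
This sign pattern matches Lower.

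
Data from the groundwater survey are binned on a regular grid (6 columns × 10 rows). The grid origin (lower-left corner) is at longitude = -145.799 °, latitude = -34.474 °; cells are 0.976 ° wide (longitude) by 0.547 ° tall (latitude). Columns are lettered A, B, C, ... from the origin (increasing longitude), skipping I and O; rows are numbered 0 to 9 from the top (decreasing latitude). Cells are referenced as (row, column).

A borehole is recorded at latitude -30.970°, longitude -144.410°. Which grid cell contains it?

(3, B)

Column index: ⌊(-144.410 − -145.799) / 0.976⌋ = ⌊1.423⌋ = 1 → column B
Row offset from origin: ⌊(-30.970 − -34.474) / 0.547⌋ = ⌊6.406⌋ = 6 → row 3 (counted from top)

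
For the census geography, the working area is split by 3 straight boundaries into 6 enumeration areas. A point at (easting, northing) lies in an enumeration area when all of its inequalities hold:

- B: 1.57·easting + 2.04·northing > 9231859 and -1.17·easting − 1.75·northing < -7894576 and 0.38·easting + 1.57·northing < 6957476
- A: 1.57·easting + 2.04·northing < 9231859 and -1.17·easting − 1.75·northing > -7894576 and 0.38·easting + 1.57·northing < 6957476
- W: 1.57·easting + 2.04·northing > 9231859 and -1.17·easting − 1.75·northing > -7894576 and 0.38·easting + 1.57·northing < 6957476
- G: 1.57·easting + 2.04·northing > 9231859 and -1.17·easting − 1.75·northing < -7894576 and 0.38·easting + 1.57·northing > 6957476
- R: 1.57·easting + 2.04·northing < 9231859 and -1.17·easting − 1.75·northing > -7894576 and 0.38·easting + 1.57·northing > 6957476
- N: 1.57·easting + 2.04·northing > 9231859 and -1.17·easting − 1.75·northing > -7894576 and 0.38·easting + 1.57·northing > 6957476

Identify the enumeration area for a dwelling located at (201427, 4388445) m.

1.57·201427 + 2.04·4388445 = 9268668.190, which is > 9231859
-1.17·201427 − 1.75·4388445 = -7915448.340, which is < -7894576
0.38·201427 + 1.57·4388445 = 6966400.910, which is > 6957476
This sign pattern matches G.

G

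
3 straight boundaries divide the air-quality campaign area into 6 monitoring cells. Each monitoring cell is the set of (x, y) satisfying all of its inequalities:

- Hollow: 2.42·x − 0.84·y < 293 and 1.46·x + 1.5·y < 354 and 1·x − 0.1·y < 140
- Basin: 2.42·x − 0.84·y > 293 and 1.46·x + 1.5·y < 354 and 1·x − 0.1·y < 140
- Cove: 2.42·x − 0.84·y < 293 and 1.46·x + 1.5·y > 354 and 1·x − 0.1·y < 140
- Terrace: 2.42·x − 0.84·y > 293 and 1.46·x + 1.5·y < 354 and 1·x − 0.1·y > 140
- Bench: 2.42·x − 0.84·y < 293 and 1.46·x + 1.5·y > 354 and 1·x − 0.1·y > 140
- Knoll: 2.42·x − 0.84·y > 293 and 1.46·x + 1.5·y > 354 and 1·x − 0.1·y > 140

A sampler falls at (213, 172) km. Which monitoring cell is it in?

2.42·213 − 0.84·172 = 370.980, which is > 293
1.46·213 + 1.5·172 = 568.980, which is > 354
1·213 − 0.1·172 = 195.800, which is > 140
This sign pattern matches Knoll.

Knoll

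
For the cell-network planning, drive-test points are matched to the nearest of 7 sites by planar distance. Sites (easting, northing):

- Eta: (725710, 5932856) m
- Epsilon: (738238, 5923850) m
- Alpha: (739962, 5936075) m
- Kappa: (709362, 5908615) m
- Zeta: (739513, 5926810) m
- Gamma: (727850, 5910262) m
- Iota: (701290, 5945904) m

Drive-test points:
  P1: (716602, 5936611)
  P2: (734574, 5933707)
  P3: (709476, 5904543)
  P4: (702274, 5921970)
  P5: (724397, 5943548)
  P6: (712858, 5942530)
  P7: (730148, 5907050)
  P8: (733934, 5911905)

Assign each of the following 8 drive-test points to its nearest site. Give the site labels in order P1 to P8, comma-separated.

P1 → Eta (d²=97055689.00)
P2 → Alpha (d²=34637968.00)
P3 → Kappa (d²=16594180.00)
P4 → Kappa (d²=228595769.00)
P5 → Eta (d²=116042833.00)
P6 → Iota (d²=145202500.00)
P7 → Gamma (d²=15597748.00)
P8 → Gamma (d²=39714505.00)

Eta, Alpha, Kappa, Kappa, Eta, Iota, Gamma, Gamma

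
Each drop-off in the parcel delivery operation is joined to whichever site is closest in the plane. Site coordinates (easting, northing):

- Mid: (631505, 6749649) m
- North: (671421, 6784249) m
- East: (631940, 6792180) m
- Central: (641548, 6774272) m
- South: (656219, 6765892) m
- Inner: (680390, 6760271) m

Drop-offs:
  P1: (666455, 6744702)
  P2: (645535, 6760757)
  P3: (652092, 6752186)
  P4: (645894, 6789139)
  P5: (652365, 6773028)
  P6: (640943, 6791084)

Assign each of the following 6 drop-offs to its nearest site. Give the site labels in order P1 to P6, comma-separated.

P1 → Inner (d²=436577986.00)
P2 → South (d²=140516081.00)
P3 → South (d²=204886565.00)
P4 → East (d²=203961797.00)
P5 → South (d²=65775812.00)
P6 → East (d²=82255225.00)

Inner, South, South, East, South, East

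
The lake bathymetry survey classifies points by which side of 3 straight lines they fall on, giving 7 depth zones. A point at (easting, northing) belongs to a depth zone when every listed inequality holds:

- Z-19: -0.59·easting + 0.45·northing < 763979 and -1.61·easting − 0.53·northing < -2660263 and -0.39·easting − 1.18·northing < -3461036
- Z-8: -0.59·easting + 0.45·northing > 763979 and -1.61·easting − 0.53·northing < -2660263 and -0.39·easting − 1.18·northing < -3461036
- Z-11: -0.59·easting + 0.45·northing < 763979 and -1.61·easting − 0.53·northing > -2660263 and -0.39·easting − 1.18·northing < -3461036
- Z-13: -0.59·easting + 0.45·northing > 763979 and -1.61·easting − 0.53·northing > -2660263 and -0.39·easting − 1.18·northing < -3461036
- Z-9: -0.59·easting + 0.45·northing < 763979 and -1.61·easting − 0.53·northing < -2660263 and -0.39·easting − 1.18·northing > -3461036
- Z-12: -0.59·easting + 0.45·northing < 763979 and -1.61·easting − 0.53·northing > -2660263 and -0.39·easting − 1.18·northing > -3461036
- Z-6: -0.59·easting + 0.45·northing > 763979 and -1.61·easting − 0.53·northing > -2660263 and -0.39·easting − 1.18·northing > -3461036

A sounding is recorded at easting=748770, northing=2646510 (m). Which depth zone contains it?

Z-12

-0.59·748770 + 0.45·2646510 = 749155.200, which is < 763979
-1.61·748770 − 0.53·2646510 = -2608170.000, which is > -2660263
-0.39·748770 − 1.18·2646510 = -3414902.100, which is > -3461036
This sign pattern matches Z-12.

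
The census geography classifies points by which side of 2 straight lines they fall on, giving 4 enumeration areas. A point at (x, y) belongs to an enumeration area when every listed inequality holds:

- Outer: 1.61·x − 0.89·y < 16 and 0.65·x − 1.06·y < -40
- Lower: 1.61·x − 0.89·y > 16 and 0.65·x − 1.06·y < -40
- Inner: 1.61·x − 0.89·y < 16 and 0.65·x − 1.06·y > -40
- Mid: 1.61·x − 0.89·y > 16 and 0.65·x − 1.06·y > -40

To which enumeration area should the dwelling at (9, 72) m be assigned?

Outer

1.61·9 − 0.89·72 = -49.590, which is < 16
0.65·9 − 1.06·72 = -70.470, which is < -40
This sign pattern matches Outer.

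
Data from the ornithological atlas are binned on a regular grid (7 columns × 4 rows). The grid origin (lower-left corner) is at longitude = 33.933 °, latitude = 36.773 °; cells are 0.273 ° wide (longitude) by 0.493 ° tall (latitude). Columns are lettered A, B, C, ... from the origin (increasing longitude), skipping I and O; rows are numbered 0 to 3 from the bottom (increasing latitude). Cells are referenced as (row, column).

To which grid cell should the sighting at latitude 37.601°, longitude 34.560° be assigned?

Column index: ⌊(34.560 − 33.933) / 0.273⌋ = ⌊2.297⌋ = 2 → column C
Row offset from origin: ⌊(37.601 − 36.773) / 0.493⌋ = ⌊1.680⌋ = 1 → row 1

(1, C)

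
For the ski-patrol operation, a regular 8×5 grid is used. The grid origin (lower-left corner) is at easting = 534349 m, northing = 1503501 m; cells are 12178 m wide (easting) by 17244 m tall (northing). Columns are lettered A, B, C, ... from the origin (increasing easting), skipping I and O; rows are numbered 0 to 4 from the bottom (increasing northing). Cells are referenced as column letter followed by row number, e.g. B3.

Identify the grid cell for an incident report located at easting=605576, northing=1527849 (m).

Column index: ⌊(605576 − 534349) / 12178⌋ = ⌊5.849⌋ = 5 → column F
Row offset from origin: ⌊(1527849 − 1503501) / 17244⌋ = ⌊1.412⌋ = 1 → row 1

F1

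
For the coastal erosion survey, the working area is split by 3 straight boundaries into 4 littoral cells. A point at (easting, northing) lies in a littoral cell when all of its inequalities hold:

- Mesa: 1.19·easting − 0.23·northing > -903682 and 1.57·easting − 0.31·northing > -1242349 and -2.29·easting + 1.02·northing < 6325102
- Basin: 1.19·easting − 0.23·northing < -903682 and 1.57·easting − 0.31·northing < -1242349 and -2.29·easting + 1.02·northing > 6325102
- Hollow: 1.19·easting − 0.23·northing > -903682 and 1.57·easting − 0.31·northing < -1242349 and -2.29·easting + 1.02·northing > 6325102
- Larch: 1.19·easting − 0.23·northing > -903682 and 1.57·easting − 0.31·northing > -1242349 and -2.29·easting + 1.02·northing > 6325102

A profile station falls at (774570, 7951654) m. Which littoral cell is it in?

Basin

1.19·774570 − 0.23·7951654 = -907142.120, which is < -903682
1.57·774570 − 0.31·7951654 = -1248937.840, which is < -1242349
-2.29·774570 + 1.02·7951654 = 6336921.780, which is > 6325102
This sign pattern matches Basin.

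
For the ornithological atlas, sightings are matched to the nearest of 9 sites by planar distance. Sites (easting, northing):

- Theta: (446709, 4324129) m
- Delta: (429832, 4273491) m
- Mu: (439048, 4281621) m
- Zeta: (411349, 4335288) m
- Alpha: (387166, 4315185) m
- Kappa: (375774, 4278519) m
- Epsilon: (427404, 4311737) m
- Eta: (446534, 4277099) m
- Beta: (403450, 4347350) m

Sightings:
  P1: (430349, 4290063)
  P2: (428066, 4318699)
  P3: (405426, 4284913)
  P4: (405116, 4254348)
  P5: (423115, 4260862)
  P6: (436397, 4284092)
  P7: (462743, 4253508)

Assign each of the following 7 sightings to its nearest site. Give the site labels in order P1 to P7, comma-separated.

Mu, Epsilon, Delta, Delta, Delta, Mu, Eta

P1 → Mu (d²=146939965.00)
P2 → Epsilon (d²=48907688.00)
P3 → Delta (d²=726114920.00)
P4 → Delta (d²=977335105.00)
P5 → Delta (d²=204609730.00)
P6 → Mu (d²=13133642.00)
P7 → Eta (d²=819266962.00)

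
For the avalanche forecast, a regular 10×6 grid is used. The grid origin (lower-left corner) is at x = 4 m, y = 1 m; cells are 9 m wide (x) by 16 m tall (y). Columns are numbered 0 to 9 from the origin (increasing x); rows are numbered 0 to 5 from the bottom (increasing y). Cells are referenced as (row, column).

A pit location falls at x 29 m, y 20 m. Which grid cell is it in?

Column index: ⌊(29 − 4) / 9⌋ = ⌊2.778⌋ = 2
Row offset from origin: ⌊(20 − 1) / 16⌋ = ⌊1.188⌋ = 1 → row 1

(1, 2)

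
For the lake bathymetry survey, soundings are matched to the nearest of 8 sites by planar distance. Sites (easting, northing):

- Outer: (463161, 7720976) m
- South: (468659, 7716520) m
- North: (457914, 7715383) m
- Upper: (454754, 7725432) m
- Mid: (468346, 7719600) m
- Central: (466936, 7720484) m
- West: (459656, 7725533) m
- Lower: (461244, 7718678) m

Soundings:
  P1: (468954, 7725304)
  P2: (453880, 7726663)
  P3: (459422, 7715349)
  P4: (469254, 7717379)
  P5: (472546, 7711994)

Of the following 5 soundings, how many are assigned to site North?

1

P1 → Central
P2 → Upper
P3 → North
P4 → South
P5 → South
1 of the 5 goes to North.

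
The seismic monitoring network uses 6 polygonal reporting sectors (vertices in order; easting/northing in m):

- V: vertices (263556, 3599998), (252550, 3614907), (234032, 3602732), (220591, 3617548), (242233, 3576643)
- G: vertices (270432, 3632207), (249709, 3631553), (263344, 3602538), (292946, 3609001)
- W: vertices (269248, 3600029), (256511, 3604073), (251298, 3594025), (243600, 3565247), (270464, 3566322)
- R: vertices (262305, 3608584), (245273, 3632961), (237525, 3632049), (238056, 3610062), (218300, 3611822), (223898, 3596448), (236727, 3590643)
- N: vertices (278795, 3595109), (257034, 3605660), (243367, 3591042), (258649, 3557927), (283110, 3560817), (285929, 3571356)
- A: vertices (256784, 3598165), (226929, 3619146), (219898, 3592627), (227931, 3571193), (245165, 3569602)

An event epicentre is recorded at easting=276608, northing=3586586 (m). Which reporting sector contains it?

N

Cast a ray rightward from (276608, 3586586). For each polygon, the edges (by vertex number in listed order) whose endpoints lie on opposite sides of northing = 3586586, where each meets that height, and whether that is right or left of the point:
V: 4–5 at easting≈236972.4 (left), 5–1 at easting≈251310.9 (left) → 0 crossings.
G: no edge straddles that height → 0 crossings.
W: 3–4 at easting≈249308.1 (left), 5–1 at easting≈269733.0 (left) → 0 crossings.
R: no edge straddles that height → 0 crossings.
N: 3–4 at easting≈245423.4 (left), 6–1 at easting≈281354.8 (right) → 1 crossing.
A: 3–4 at easting≈222162.0 (left), 5–1 at easting≈252073.8 (left) → 0 crossings.
Only N has an odd count, so the point is inside N.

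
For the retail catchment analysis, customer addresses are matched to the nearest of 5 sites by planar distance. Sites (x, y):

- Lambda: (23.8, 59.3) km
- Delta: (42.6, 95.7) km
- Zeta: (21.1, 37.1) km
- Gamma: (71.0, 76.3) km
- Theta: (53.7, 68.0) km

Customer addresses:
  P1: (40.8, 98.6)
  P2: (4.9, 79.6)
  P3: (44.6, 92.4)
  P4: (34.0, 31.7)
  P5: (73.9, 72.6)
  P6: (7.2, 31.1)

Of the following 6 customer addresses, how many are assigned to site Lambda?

1

P1 → Delta
P2 → Lambda
P3 → Delta
P4 → Zeta
P5 → Gamma
P6 → Zeta
1 of the 6 goes to Lambda.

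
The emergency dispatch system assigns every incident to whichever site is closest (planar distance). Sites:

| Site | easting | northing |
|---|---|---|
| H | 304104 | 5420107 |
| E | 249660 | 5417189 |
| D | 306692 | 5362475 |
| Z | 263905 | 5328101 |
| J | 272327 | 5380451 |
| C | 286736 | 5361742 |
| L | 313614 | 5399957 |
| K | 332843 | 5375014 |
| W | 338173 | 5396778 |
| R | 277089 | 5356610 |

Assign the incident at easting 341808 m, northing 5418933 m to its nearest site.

W

Squared distances to each site:
H: 1422969892.000; E: 8494295440.000; D: 4420639220.000; Z: 14319329633.000; J: 6308473685.000; C: 6303735665.000; L: 1154990212.000; K: 2009249786.000; W: 504057250.000; R: 8072705290.000.
Minimum at W.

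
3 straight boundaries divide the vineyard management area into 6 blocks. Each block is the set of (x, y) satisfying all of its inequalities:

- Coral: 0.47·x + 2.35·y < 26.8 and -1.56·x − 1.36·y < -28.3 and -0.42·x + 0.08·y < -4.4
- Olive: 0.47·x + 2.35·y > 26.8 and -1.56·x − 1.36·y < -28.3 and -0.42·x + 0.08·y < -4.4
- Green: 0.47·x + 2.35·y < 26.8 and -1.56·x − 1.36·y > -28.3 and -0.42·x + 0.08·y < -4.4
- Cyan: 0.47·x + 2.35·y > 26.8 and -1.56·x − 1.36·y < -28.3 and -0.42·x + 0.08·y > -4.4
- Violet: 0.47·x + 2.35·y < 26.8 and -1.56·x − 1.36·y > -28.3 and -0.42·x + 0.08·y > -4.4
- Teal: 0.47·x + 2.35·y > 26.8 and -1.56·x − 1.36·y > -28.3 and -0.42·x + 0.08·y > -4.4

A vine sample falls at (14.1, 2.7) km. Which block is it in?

0.47·14.1 + 2.35·2.7 = 12.972, which is < 26.8
-1.56·14.1 − 1.36·2.7 = -25.668, which is > -28.3
-0.42·14.1 + 0.08·2.7 = -5.706, which is < -4.4
This sign pattern matches Green.

Green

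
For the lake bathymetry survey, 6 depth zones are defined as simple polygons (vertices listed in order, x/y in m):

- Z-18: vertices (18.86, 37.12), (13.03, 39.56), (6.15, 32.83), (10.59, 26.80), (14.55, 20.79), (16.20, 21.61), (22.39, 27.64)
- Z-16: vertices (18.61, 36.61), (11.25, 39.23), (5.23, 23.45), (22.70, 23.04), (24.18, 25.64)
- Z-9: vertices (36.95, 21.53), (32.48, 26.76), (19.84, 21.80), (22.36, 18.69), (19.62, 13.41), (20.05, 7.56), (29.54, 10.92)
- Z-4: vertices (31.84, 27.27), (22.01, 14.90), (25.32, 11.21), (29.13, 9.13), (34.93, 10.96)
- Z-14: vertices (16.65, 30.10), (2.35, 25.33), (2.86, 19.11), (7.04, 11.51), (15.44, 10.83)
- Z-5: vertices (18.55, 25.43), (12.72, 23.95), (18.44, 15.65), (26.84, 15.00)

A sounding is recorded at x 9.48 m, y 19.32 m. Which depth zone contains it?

Cast a ray rightward from (9.48, 19.32). For each polygon, the edges (by vertex number in listed order) whose endpoints lie on opposite sides of y = 19.32, where each meets that height, and whether that is right or left of the point:
Z-18: no edge straddles that height → 0 crossings.
Z-16: no edge straddles that height → 0 crossings.
Z-9: 3–4 at x≈21.850 (right), 7–1 at x≈35.407 (right) → 2 crossings.
Z-4: 1–2 at x≈25.522 (right), 5–1 at x≈33.346 (right) → 2 crossings.
Z-14: 2–3 at x≈2.843 (left), 5–1 at x≈15.973 (right) → 1 crossing.
Z-5: 2–3 at x≈15.911 (right), 4–1 at x≈23.406 (right) → 2 crossings.
Only Z-14 has an odd count, so the point is inside Z-14.

Z-14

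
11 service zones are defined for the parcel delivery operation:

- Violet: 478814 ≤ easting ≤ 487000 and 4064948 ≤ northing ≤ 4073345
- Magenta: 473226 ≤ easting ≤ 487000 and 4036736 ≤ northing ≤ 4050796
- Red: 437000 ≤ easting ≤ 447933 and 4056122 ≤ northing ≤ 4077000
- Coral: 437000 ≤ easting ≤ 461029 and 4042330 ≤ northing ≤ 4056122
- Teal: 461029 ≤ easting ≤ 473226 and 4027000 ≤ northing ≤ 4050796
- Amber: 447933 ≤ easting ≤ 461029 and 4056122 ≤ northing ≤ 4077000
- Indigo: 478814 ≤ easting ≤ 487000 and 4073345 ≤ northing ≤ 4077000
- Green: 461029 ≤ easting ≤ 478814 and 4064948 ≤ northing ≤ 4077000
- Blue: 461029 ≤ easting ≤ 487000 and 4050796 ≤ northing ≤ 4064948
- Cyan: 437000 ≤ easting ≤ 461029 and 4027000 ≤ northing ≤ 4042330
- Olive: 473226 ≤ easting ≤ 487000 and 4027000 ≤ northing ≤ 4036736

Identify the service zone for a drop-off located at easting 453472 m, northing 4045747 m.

Coral

The point has easting = 453472 and northing = 4045747.
Only Coral satisfies 437000 ≤ easting ≤ 461029 and 4042330 ≤ northing ≤ 4056122.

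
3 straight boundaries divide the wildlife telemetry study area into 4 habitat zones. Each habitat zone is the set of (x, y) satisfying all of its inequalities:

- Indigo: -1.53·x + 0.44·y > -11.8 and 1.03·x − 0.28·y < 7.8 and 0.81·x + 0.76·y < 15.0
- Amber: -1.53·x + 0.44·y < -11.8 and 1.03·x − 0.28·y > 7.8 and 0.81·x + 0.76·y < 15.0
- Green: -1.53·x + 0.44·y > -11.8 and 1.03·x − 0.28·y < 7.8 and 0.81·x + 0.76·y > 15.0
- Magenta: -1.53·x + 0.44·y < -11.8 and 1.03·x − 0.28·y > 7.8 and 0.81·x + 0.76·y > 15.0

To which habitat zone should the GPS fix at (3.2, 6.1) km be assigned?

-1.53·3.2 + 0.44·6.1 = -2.212, which is > -11.8
1.03·3.2 − 0.28·6.1 = 1.588, which is < 7.8
0.81·3.2 + 0.76·6.1 = 7.228, which is < 15.0
This sign pattern matches Indigo.

Indigo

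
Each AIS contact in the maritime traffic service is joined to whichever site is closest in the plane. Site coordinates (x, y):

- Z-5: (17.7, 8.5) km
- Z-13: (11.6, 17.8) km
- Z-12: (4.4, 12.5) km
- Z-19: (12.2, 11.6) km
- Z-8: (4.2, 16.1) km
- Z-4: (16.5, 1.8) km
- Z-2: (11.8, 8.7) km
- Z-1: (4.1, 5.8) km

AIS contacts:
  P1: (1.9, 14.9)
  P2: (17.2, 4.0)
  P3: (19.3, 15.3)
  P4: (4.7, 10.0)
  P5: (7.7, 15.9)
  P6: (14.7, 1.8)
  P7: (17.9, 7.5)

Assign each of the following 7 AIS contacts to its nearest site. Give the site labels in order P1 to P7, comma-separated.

Z-8, Z-4, Z-5, Z-12, Z-8, Z-4, Z-5

P1 → Z-8 (d²=6.73)
P2 → Z-4 (d²=5.33)
P3 → Z-5 (d²=48.80)
P4 → Z-12 (d²=6.34)
P5 → Z-8 (d²=12.29)
P6 → Z-4 (d²=3.24)
P7 → Z-5 (d²=1.04)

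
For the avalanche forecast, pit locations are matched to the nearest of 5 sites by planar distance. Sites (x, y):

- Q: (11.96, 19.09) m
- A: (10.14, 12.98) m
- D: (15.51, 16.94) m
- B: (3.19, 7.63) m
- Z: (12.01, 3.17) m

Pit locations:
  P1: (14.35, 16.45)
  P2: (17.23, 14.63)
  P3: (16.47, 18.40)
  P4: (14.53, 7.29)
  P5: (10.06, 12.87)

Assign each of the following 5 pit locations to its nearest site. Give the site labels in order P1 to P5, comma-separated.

P1 → D (d²=1.59)
P2 → D (d²=8.29)
P3 → D (d²=3.05)
P4 → Z (d²=23.32)
P5 → A (d²=0.02)

D, D, D, Z, A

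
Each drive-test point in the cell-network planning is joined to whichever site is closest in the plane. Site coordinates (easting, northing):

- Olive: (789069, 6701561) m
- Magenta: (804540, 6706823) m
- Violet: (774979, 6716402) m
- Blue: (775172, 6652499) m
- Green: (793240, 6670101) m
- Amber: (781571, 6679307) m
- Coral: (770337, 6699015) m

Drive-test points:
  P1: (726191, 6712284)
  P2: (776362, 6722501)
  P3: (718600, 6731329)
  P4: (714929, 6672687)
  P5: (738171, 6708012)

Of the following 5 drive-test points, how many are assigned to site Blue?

P1 → Coral
P2 → Violet
P3 → Violet
P4 → Coral
P5 → Coral
0 of the 5 go to Blue.

0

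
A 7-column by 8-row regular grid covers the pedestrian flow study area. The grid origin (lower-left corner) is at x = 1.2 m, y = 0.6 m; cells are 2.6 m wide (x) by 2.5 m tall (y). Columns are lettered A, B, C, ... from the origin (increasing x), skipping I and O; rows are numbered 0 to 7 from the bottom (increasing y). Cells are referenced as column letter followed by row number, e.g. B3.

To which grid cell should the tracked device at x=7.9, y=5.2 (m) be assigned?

C1

Column index: ⌊(7.9 − 1.2) / 2.6⌋ = ⌊2.577⌋ = 2 → column C
Row offset from origin: ⌊(5.2 − 0.6) / 2.5⌋ = ⌊1.840⌋ = 1 → row 1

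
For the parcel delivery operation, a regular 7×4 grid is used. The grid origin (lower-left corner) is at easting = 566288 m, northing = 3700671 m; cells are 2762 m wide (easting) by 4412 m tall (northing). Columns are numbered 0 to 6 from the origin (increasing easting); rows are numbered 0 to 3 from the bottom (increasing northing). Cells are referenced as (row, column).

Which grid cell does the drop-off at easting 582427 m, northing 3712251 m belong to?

(2, 5)

Column index: ⌊(582427 − 566288) / 2762⌋ = ⌊5.843⌋ = 5
Row offset from origin: ⌊(3712251 − 3700671) / 4412⌋ = ⌊2.625⌋ = 2 → row 2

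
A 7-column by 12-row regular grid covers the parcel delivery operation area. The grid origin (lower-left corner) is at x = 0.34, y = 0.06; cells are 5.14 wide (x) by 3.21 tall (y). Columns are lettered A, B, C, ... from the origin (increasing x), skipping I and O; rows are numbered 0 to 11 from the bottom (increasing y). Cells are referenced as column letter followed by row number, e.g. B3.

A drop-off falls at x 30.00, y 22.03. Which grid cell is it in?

F6

Column index: ⌊(30.00 − 0.34) / 5.14⌋ = ⌊5.770⌋ = 5 → column F
Row offset from origin: ⌊(22.03 − 0.06) / 3.21⌋ = ⌊6.844⌋ = 6 → row 6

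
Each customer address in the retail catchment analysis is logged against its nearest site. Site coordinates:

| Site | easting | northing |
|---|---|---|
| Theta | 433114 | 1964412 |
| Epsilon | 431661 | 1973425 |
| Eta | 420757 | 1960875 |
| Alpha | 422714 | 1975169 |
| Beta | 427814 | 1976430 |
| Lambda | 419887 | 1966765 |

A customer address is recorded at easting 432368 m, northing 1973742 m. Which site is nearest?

Epsilon

Squared distances to each site:
Theta: 87605416.000; Epsilon: 600338.000; Eta: 300375010.000; Alpha: 95236045.000; Beta: 27964260.000; Lambda: 204453890.000.
Minimum at Epsilon.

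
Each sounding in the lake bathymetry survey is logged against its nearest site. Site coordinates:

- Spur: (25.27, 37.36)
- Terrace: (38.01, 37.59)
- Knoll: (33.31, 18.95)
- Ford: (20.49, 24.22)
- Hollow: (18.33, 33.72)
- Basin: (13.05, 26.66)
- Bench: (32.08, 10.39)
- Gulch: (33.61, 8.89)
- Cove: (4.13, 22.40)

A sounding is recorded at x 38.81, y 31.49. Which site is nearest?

Squared distances to each site:
Spur: 217.789; Terrace: 37.850; Knoll: 187.502; Ford: 388.475; Hollow: 424.403; Basin: 686.907; Bench: 490.503; Gulch: 537.800; Cove: 1285.330.
Minimum at Terrace.

Terrace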